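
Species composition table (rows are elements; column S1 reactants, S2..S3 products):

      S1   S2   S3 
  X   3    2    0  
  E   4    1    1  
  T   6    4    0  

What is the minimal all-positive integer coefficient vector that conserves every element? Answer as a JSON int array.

Coefficients: [2, 3, 5]

X: 2·3 = 6 | 3·2+5·0 = 6
E: 2·4 = 8 | 3·1+5·1 = 8
T: 2·6 = 12 | 3·4+5·0 = 12
gcd(2,3,5) = 1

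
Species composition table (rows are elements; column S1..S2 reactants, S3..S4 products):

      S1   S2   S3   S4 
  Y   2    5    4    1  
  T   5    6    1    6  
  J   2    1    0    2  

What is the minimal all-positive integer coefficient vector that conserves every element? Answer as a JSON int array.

Y: 3·2+2·5 = 16 | 3·4+4·1 = 16
T: 3·5+2·6 = 27 | 3·1+4·6 = 27
J: 3·2+2·1 = 8 | 3·0+4·2 = 8
gcd(3,2,3,4) = 1

Coefficients: [3, 2, 3, 4]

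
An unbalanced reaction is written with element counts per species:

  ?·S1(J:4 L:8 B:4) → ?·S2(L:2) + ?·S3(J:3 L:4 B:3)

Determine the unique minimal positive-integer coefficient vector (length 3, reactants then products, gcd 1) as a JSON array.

Coefficients: [3, 4, 4]

J: 3·4 = 12 | 4·0+4·3 = 12
L: 3·8 = 24 | 4·2+4·4 = 24
B: 3·4 = 12 | 4·0+4·3 = 12
gcd(3,4,4) = 1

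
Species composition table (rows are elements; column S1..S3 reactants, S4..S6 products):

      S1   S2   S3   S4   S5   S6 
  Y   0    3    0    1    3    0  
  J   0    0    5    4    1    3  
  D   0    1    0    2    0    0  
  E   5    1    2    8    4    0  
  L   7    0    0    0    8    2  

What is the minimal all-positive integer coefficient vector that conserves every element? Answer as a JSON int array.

Coefficients: [6, 6, 4, 3, 5, 1]

Y: 6·0+6·3+4·0 = 18 | 3·1+5·3+1·0 = 18
J: 6·0+6·0+4·5 = 20 | 3·4+5·1+1·3 = 20
D: 6·0+6·1+4·0 = 6 | 3·2+5·0+1·0 = 6
E: 6·5+6·1+4·2 = 44 | 3·8+5·4+1·0 = 44
L: 6·7+6·0+4·0 = 42 | 3·0+5·8+1·2 = 42
gcd(6,6,4,3,5,1) = 1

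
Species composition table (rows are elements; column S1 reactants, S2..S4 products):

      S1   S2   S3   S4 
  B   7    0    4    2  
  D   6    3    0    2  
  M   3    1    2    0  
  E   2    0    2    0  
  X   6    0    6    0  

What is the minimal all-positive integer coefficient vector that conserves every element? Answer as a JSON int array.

B: 2·7 = 14 | 2·0+2·4+3·2 = 14
D: 2·6 = 12 | 2·3+2·0+3·2 = 12
M: 2·3 = 6 | 2·1+2·2+3·0 = 6
E: 2·2 = 4 | 2·0+2·2+3·0 = 4
X: 2·6 = 12 | 2·0+2·6+3·0 = 12
gcd(2,2,2,3) = 1

Coefficients: [2, 2, 2, 3]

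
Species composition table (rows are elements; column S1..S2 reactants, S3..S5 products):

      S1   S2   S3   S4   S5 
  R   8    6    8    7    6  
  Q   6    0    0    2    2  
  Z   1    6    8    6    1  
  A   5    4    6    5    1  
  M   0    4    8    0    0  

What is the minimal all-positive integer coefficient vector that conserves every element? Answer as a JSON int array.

Coefficients: [1, 6, 3, 2, 1]

R: 1·8+6·6 = 44 | 3·8+2·7+1·6 = 44
Q: 1·6+6·0 = 6 | 3·0+2·2+1·2 = 6
Z: 1·1+6·6 = 37 | 3·8+2·6+1·1 = 37
A: 1·5+6·4 = 29 | 3·6+2·5+1·1 = 29
M: 1·0+6·4 = 24 | 3·8+2·0+1·0 = 24
gcd(1,6,3,2,1) = 1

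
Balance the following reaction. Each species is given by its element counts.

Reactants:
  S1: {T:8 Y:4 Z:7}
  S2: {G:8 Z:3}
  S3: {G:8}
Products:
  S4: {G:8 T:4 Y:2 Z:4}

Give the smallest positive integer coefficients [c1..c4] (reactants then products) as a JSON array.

Coefficients: [3, 1, 5, 6]

G: 3·0+1·8+5·8 = 48 | 6·8 = 48
T: 3·8+1·0+5·0 = 24 | 6·4 = 24
Y: 3·4+1·0+5·0 = 12 | 6·2 = 12
Z: 3·7+1·3+5·0 = 24 | 6·4 = 24
gcd(3,1,5,6) = 1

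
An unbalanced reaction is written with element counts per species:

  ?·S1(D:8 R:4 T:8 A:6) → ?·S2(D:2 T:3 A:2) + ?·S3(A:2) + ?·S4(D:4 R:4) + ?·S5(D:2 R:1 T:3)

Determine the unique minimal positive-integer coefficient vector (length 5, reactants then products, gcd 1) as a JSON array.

D: 3·8 = 24 | 4·2+5·0+2·4+4·2 = 24
R: 3·4 = 12 | 4·0+5·0+2·4+4·1 = 12
T: 3·8 = 24 | 4·3+5·0+2·0+4·3 = 24
A: 3·6 = 18 | 4·2+5·2+2·0+4·0 = 18
gcd(3,4,5,2,4) = 1

Coefficients: [3, 4, 5, 2, 4]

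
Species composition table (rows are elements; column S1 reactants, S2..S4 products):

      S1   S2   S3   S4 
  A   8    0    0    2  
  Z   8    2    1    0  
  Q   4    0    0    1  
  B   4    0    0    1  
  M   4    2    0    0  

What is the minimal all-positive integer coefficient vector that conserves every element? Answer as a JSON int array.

A: 1·8 = 8 | 2·0+4·0+4·2 = 8
Z: 1·8 = 8 | 2·2+4·1+4·0 = 8
Q: 1·4 = 4 | 2·0+4·0+4·1 = 4
B: 1·4 = 4 | 2·0+4·0+4·1 = 4
M: 1·4 = 4 | 2·2+4·0+4·0 = 4
gcd(1,2,4,4) = 1

Coefficients: [1, 2, 4, 4]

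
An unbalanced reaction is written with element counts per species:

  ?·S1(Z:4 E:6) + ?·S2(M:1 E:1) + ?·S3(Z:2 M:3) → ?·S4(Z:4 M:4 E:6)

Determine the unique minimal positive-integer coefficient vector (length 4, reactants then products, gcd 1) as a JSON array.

Z: 2·4+6·0+2·2 = 12 | 3·4 = 12
M: 2·0+6·1+2·3 = 12 | 3·4 = 12
E: 2·6+6·1+2·0 = 18 | 3·6 = 18
gcd(2,6,2,3) = 1

Coefficients: [2, 6, 2, 3]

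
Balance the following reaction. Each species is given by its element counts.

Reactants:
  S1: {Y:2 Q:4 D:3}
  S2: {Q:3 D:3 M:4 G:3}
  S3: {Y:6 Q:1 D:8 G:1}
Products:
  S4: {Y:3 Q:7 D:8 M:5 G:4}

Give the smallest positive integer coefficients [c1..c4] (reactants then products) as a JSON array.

Y: 3·2+5·0+1·6 = 12 | 4·3 = 12
Q: 3·4+5·3+1·1 = 28 | 4·7 = 28
D: 3·3+5·3+1·8 = 32 | 4·8 = 32
M: 3·0+5·4+1·0 = 20 | 4·5 = 20
G: 3·0+5·3+1·1 = 16 | 4·4 = 16
gcd(3,5,1,4) = 1

Coefficients: [3, 5, 1, 4]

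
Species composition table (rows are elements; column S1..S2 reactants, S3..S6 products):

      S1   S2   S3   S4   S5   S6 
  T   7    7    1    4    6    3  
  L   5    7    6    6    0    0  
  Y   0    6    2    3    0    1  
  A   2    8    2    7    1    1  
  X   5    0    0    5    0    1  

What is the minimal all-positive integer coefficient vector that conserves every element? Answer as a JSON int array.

T: 4·7+4·7 = 56 | 5·1+3·4+4·6+5·3 = 56
L: 4·5+4·7 = 48 | 5·6+3·6+4·0+5·0 = 48
Y: 4·0+4·6 = 24 | 5·2+3·3+4·0+5·1 = 24
A: 4·2+4·8 = 40 | 5·2+3·7+4·1+5·1 = 40
X: 4·5+4·0 = 20 | 5·0+3·5+4·0+5·1 = 20
gcd(4,4,5,3,4,5) = 1

Coefficients: [4, 4, 5, 3, 4, 5]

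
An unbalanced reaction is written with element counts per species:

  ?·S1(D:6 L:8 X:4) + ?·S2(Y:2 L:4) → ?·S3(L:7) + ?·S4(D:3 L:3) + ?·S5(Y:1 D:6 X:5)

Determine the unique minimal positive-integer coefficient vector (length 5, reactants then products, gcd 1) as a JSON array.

Coefficients: [5, 2, 6, 2, 4]

Y: 5·0+2·2 = 4 | 6·0+2·0+4·1 = 4
D: 5·6+2·0 = 30 | 6·0+2·3+4·6 = 30
L: 5·8+2·4 = 48 | 6·7+2·3+4·0 = 48
X: 5·4+2·0 = 20 | 6·0+2·0+4·5 = 20
gcd(5,2,6,2,4) = 1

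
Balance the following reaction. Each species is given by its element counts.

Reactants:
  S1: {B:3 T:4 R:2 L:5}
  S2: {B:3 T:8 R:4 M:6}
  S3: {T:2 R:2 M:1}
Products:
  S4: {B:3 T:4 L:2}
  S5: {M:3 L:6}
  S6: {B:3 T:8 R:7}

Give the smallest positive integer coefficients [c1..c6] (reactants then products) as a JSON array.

B: 6·3+1·3+6·0 = 21 | 3·3+4·0+4·3 = 21
T: 6·4+1·8+6·2 = 44 | 3·4+4·0+4·8 = 44
R: 6·2+1·4+6·2 = 28 | 3·0+4·0+4·7 = 28
M: 6·0+1·6+6·1 = 12 | 3·0+4·3+4·0 = 12
L: 6·5+1·0+6·0 = 30 | 3·2+4·6+4·0 = 30
gcd(6,1,6,3,4,4) = 1

Coefficients: [6, 1, 6, 3, 4, 4]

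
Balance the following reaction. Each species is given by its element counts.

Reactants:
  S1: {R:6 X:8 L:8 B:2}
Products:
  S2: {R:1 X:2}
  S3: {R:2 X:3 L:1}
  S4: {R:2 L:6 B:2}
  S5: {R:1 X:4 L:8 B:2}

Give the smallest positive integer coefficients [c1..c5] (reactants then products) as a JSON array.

R: 4·6 = 24 | 5·1+6·2+3·2+1·1 = 24
X: 4·8 = 32 | 5·2+6·3+3·0+1·4 = 32
L: 4·8 = 32 | 5·0+6·1+3·6+1·8 = 32
B: 4·2 = 8 | 5·0+6·0+3·2+1·2 = 8
gcd(4,5,6,3,1) = 1

Coefficients: [4, 5, 6, 3, 1]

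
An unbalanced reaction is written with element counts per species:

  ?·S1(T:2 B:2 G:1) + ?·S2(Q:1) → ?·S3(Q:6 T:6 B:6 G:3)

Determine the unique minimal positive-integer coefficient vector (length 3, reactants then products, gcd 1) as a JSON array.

Coefficients: [3, 6, 1]

Q: 3·0+6·1 = 6 | 1·6 = 6
T: 3·2+6·0 = 6 | 1·6 = 6
B: 3·2+6·0 = 6 | 1·6 = 6
G: 3·1+6·0 = 3 | 1·3 = 3
gcd(3,6,1) = 1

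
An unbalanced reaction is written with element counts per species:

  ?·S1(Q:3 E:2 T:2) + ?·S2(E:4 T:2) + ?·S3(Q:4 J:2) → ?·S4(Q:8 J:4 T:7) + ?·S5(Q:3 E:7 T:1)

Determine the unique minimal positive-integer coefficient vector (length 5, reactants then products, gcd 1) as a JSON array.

Q: 4·3+5·0+4·4 = 28 | 2·8+4·3 = 28
E: 4·2+5·4+4·0 = 28 | 2·0+4·7 = 28
J: 4·0+5·0+4·2 = 8 | 2·4+4·0 = 8
T: 4·2+5·2+4·0 = 18 | 2·7+4·1 = 18
gcd(4,5,4,2,4) = 1

Coefficients: [4, 5, 4, 2, 4]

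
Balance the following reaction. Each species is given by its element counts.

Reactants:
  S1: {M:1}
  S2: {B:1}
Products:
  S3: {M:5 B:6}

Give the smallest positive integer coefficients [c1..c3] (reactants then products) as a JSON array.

Coefficients: [5, 6, 1]

M: 5·1+6·0 = 5 | 1·5 = 5
B: 5·0+6·1 = 6 | 1·6 = 6
gcd(5,6,1) = 1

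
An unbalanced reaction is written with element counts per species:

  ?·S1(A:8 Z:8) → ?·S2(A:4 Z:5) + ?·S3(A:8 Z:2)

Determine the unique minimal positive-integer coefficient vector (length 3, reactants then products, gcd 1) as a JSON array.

Coefficients: [4, 6, 1]

A: 4·8 = 32 | 6·4+1·8 = 32
Z: 4·8 = 32 | 6·5+1·2 = 32
gcd(4,6,1) = 1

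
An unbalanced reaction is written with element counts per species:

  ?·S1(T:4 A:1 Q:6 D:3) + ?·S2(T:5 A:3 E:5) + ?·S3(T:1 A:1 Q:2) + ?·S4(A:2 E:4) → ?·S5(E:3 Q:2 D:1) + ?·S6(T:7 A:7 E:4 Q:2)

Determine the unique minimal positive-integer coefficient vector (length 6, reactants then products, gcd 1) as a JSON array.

Coefficients: [2, 2, 3, 5, 6, 3]

T: 2·4+2·5+3·1+5·0 = 21 | 6·0+3·7 = 21
A: 2·1+2·3+3·1+5·2 = 21 | 6·0+3·7 = 21
E: 2·0+2·5+3·0+5·4 = 30 | 6·3+3·4 = 30
Q: 2·6+2·0+3·2+5·0 = 18 | 6·2+3·2 = 18
D: 2·3+2·0+3·0+5·0 = 6 | 6·1+3·0 = 6
gcd(2,2,3,5,6,3) = 1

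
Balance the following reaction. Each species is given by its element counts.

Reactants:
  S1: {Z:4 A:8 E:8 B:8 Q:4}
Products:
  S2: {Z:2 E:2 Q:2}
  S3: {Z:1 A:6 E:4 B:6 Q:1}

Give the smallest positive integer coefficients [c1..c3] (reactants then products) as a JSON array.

Coefficients: [3, 4, 4]

Z: 3·4 = 12 | 4·2+4·1 = 12
A: 3·8 = 24 | 4·0+4·6 = 24
E: 3·8 = 24 | 4·2+4·4 = 24
B: 3·8 = 24 | 4·0+4·6 = 24
Q: 3·4 = 12 | 4·2+4·1 = 12
gcd(3,4,4) = 1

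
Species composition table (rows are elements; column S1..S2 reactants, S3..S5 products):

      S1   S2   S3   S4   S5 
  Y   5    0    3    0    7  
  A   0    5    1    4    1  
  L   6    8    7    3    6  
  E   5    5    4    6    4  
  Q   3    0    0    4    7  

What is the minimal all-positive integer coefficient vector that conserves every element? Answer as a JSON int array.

Y: 5·5+3·0 = 25 | 6·3+2·0+1·7 = 25
A: 5·0+3·5 = 15 | 6·1+2·4+1·1 = 15
L: 5·6+3·8 = 54 | 6·7+2·3+1·6 = 54
E: 5·5+3·5 = 40 | 6·4+2·6+1·4 = 40
Q: 5·3+3·0 = 15 | 6·0+2·4+1·7 = 15
gcd(5,3,6,2,1) = 1

Coefficients: [5, 3, 6, 2, 1]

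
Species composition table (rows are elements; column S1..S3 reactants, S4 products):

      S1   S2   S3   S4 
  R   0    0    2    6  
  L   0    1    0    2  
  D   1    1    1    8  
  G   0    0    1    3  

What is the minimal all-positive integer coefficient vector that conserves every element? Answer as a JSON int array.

Coefficients: [3, 2, 3, 1]

R: 3·0+2·0+3·2 = 6 | 1·6 = 6
L: 3·0+2·1+3·0 = 2 | 1·2 = 2
D: 3·1+2·1+3·1 = 8 | 1·8 = 8
G: 3·0+2·0+3·1 = 3 | 1·3 = 3
gcd(3,2,3,1) = 1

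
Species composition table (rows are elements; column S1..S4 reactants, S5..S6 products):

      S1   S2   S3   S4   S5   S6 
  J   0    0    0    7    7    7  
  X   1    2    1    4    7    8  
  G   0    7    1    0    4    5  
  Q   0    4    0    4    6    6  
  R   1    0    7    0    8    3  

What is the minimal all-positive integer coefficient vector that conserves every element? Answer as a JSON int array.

Coefficients: [6, 2, 3, 4, 3, 1]

J: 6·0+2·0+3·0+4·7 = 28 | 3·7+1·7 = 28
X: 6·1+2·2+3·1+4·4 = 29 | 3·7+1·8 = 29
G: 6·0+2·7+3·1+4·0 = 17 | 3·4+1·5 = 17
Q: 6·0+2·4+3·0+4·4 = 24 | 3·6+1·6 = 24
R: 6·1+2·0+3·7+4·0 = 27 | 3·8+1·3 = 27
gcd(6,2,3,4,3,1) = 1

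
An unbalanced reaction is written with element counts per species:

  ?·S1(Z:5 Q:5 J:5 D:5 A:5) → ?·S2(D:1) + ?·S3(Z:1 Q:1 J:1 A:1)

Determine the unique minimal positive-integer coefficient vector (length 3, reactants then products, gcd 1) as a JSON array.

Coefficients: [1, 5, 5]

Z: 1·5 = 5 | 5·0+5·1 = 5
Q: 1·5 = 5 | 5·0+5·1 = 5
J: 1·5 = 5 | 5·0+5·1 = 5
D: 1·5 = 5 | 5·1+5·0 = 5
A: 1·5 = 5 | 5·0+5·1 = 5
gcd(1,5,5) = 1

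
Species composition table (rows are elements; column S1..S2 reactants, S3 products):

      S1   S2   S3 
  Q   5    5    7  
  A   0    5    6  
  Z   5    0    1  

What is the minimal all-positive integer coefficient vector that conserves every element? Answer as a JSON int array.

Q: 1·5+6·5 = 35 | 5·7 = 35
A: 1·0+6·5 = 30 | 5·6 = 30
Z: 1·5+6·0 = 5 | 5·1 = 5
gcd(1,6,5) = 1

Coefficients: [1, 6, 5]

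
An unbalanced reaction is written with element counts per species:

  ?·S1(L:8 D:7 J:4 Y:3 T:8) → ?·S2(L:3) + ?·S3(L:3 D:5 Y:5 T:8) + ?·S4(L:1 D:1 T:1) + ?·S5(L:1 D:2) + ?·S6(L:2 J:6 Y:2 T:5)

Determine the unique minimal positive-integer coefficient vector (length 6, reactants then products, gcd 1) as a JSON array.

L: 3·8 = 24 | 2·3+1·3+6·1+5·1+2·2 = 24
D: 3·7 = 21 | 2·0+1·5+6·1+5·2+2·0 = 21
J: 3·4 = 12 | 2·0+1·0+6·0+5·0+2·6 = 12
Y: 3·3 = 9 | 2·0+1·5+6·0+5·0+2·2 = 9
T: 3·8 = 24 | 2·0+1·8+6·1+5·0+2·5 = 24
gcd(3,2,1,6,5,2) = 1

Coefficients: [3, 2, 1, 6, 5, 2]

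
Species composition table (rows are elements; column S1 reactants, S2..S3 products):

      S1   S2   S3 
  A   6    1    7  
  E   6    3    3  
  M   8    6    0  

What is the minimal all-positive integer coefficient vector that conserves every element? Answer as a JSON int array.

A: 3·6 = 18 | 4·1+2·7 = 18
E: 3·6 = 18 | 4·3+2·3 = 18
M: 3·8 = 24 | 4·6+2·0 = 24
gcd(3,4,2) = 1

Coefficients: [3, 4, 2]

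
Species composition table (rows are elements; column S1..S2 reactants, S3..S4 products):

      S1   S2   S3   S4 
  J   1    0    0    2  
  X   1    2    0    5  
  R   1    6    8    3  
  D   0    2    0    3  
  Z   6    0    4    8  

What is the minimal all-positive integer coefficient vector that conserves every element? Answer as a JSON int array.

Coefficients: [4, 3, 2, 2]

J: 4·1+3·0 = 4 | 2·0+2·2 = 4
X: 4·1+3·2 = 10 | 2·0+2·5 = 10
R: 4·1+3·6 = 22 | 2·8+2·3 = 22
D: 4·0+3·2 = 6 | 2·0+2·3 = 6
Z: 4·6+3·0 = 24 | 2·4+2·8 = 24
gcd(4,3,2,2) = 1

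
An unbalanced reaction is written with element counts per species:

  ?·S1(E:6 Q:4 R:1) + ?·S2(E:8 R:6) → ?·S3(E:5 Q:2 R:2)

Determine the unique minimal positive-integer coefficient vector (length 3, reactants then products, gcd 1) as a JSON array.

Coefficients: [2, 1, 4]

E: 2·6+1·8 = 20 | 4·5 = 20
Q: 2·4+1·0 = 8 | 4·2 = 8
R: 2·1+1·6 = 8 | 4·2 = 8
gcd(2,1,4) = 1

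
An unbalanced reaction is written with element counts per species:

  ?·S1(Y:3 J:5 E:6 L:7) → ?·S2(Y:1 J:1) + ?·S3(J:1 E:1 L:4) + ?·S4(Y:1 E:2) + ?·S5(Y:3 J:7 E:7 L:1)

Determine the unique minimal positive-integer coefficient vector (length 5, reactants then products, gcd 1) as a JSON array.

Coefficients: [3, 3, 5, 3, 1]

Y: 3·3 = 9 | 3·1+5·0+3·1+1·3 = 9
J: 3·5 = 15 | 3·1+5·1+3·0+1·7 = 15
E: 3·6 = 18 | 3·0+5·1+3·2+1·7 = 18
L: 3·7 = 21 | 3·0+5·4+3·0+1·1 = 21
gcd(3,3,5,3,1) = 1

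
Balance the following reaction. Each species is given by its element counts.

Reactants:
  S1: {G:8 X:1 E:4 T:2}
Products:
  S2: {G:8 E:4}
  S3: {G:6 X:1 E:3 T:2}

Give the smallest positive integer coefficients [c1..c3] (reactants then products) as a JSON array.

Coefficients: [4, 1, 4]

G: 4·8 = 32 | 1·8+4·6 = 32
X: 4·1 = 4 | 1·0+4·1 = 4
E: 4·4 = 16 | 1·4+4·3 = 16
T: 4·2 = 8 | 1·0+4·2 = 8
gcd(4,1,4) = 1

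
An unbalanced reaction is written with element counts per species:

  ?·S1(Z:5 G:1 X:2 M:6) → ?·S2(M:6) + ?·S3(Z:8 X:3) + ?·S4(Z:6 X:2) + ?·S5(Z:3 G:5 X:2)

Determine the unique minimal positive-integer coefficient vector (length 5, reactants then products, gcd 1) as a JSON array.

Coefficients: [5, 5, 2, 1, 1]

Z: 5·5 = 25 | 5·0+2·8+1·6+1·3 = 25
G: 5·1 = 5 | 5·0+2·0+1·0+1·5 = 5
X: 5·2 = 10 | 5·0+2·3+1·2+1·2 = 10
M: 5·6 = 30 | 5·6+2·0+1·0+1·0 = 30
gcd(5,5,2,1,1) = 1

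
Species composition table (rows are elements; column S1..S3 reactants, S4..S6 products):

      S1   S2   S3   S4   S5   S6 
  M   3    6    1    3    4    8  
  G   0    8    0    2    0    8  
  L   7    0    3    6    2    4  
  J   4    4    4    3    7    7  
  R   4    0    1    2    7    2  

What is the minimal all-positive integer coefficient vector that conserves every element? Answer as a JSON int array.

M: 5·3+4·6+1·1 = 40 | 4·3+1·4+3·8 = 40
G: 5·0+4·8+1·0 = 32 | 4·2+1·0+3·8 = 32
L: 5·7+4·0+1·3 = 38 | 4·6+1·2+3·4 = 38
J: 5·4+4·4+1·4 = 40 | 4·3+1·7+3·7 = 40
R: 5·4+4·0+1·1 = 21 | 4·2+1·7+3·2 = 21
gcd(5,4,1,4,1,3) = 1

Coefficients: [5, 4, 1, 4, 1, 3]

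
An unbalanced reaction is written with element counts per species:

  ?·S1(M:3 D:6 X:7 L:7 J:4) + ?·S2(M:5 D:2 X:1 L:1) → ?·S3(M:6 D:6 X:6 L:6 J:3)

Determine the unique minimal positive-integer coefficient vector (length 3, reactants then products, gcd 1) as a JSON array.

M: 3·3+3·5 = 24 | 4·6 = 24
D: 3·6+3·2 = 24 | 4·6 = 24
X: 3·7+3·1 = 24 | 4·6 = 24
L: 3·7+3·1 = 24 | 4·6 = 24
J: 3·4+3·0 = 12 | 4·3 = 12
gcd(3,3,4) = 1

Coefficients: [3, 3, 4]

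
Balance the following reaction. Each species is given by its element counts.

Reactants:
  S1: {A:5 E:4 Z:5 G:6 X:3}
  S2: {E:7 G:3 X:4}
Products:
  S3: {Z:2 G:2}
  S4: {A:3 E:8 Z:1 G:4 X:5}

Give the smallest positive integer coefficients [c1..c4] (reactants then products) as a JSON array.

A: 3·5+4·0 = 15 | 5·0+5·3 = 15
E: 3·4+4·7 = 40 | 5·0+5·8 = 40
Z: 3·5+4·0 = 15 | 5·2+5·1 = 15
G: 3·6+4·3 = 30 | 5·2+5·4 = 30
X: 3·3+4·4 = 25 | 5·0+5·5 = 25
gcd(3,4,5,5) = 1

Coefficients: [3, 4, 5, 5]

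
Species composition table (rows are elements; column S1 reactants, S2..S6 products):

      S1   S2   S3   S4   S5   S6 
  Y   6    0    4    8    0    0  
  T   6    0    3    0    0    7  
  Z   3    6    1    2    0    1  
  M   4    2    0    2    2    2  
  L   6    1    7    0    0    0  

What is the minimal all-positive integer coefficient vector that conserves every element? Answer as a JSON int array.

Coefficients: [6, 1, 5, 2, 6, 3]

Y: 6·6 = 36 | 1·0+5·4+2·8+6·0+3·0 = 36
T: 6·6 = 36 | 1·0+5·3+2·0+6·0+3·7 = 36
Z: 6·3 = 18 | 1·6+5·1+2·2+6·0+3·1 = 18
M: 6·4 = 24 | 1·2+5·0+2·2+6·2+3·2 = 24
L: 6·6 = 36 | 1·1+5·7+2·0+6·0+3·0 = 36
gcd(6,1,5,2,6,3) = 1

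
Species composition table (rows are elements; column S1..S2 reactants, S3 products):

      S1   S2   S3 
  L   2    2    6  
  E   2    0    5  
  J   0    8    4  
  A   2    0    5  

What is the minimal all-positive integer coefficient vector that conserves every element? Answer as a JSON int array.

L: 5·2+1·2 = 12 | 2·6 = 12
E: 5·2+1·0 = 10 | 2·5 = 10
J: 5·0+1·8 = 8 | 2·4 = 8
A: 5·2+1·0 = 10 | 2·5 = 10
gcd(5,1,2) = 1

Coefficients: [5, 1, 2]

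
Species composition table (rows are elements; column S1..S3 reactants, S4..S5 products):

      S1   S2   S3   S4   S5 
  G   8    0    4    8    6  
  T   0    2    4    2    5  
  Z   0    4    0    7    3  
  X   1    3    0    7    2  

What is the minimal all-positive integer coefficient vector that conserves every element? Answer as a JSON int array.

G: 3·8+5·0+1·4 = 28 | 2·8+2·6 = 28
T: 3·0+5·2+1·4 = 14 | 2·2+2·5 = 14
Z: 3·0+5·4+1·0 = 20 | 2·7+2·3 = 20
X: 3·1+5·3+1·0 = 18 | 2·7+2·2 = 18
gcd(3,5,1,2,2) = 1

Coefficients: [3, 5, 1, 2, 2]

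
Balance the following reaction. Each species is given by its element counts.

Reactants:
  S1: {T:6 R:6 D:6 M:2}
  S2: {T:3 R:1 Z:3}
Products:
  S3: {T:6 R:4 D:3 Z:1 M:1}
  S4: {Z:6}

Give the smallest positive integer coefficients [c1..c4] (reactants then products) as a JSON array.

Coefficients: [3, 6, 6, 2]

T: 3·6+6·3 = 36 | 6·6+2·0 = 36
R: 3·6+6·1 = 24 | 6·4+2·0 = 24
D: 3·6+6·0 = 18 | 6·3+2·0 = 18
Z: 3·0+6·3 = 18 | 6·1+2·6 = 18
M: 3·2+6·0 = 6 | 6·1+2·0 = 6
gcd(3,6,6,2) = 1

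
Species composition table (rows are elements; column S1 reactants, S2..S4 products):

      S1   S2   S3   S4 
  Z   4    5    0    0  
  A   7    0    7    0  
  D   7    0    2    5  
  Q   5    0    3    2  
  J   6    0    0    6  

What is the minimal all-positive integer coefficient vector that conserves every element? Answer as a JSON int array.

Z: 5·4 = 20 | 4·5+5·0+5·0 = 20
A: 5·7 = 35 | 4·0+5·7+5·0 = 35
D: 5·7 = 35 | 4·0+5·2+5·5 = 35
Q: 5·5 = 25 | 4·0+5·3+5·2 = 25
J: 5·6 = 30 | 4·0+5·0+5·6 = 30
gcd(5,4,5,5) = 1

Coefficients: [5, 4, 5, 5]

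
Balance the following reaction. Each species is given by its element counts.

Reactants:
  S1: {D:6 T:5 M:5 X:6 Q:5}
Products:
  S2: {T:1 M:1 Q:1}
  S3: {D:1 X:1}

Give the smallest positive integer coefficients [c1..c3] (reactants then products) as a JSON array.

Coefficients: [1, 5, 6]

D: 1·6 = 6 | 5·0+6·1 = 6
T: 1·5 = 5 | 5·1+6·0 = 5
M: 1·5 = 5 | 5·1+6·0 = 5
X: 1·6 = 6 | 5·0+6·1 = 6
Q: 1·5 = 5 | 5·1+6·0 = 5
gcd(1,5,6) = 1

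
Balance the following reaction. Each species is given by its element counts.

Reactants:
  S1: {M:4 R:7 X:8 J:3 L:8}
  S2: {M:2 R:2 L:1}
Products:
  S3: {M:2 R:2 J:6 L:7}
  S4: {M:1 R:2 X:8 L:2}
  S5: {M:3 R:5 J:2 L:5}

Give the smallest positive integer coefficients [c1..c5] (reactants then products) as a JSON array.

Coefficients: [6, 1, 1, 6, 6]

M: 6·4+1·2 = 26 | 1·2+6·1+6·3 = 26
R: 6·7+1·2 = 44 | 1·2+6·2+6·5 = 44
X: 6·8+1·0 = 48 | 1·0+6·8+6·0 = 48
J: 6·3+1·0 = 18 | 1·6+6·0+6·2 = 18
L: 6·8+1·1 = 49 | 1·7+6·2+6·5 = 49
gcd(6,1,1,6,6) = 1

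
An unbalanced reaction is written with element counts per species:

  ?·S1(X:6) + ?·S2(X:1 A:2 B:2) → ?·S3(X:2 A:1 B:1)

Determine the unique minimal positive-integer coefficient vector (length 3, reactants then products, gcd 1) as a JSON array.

Coefficients: [1, 2, 4]

X: 1·6+2·1 = 8 | 4·2 = 8
A: 1·0+2·2 = 4 | 4·1 = 4
B: 1·0+2·2 = 4 | 4·1 = 4
gcd(1,2,4) = 1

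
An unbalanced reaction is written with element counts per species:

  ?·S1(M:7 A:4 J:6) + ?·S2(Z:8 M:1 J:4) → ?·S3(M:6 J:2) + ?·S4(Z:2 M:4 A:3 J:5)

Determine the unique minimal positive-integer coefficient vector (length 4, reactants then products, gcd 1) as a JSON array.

Coefficients: [3, 1, 1, 4]

Z: 3·0+1·8 = 8 | 1·0+4·2 = 8
M: 3·7+1·1 = 22 | 1·6+4·4 = 22
A: 3·4+1·0 = 12 | 1·0+4·3 = 12
J: 3·6+1·4 = 22 | 1·2+4·5 = 22
gcd(3,1,1,4) = 1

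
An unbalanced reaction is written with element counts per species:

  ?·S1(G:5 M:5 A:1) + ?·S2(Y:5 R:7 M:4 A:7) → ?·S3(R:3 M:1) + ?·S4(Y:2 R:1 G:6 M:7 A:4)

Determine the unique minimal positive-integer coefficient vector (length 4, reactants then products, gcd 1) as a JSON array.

Y: 6·0+2·5 = 10 | 3·0+5·2 = 10
R: 6·0+2·7 = 14 | 3·3+5·1 = 14
G: 6·5+2·0 = 30 | 3·0+5·6 = 30
M: 6·5+2·4 = 38 | 3·1+5·7 = 38
A: 6·1+2·7 = 20 | 3·0+5·4 = 20
gcd(6,2,3,5) = 1

Coefficients: [6, 2, 3, 5]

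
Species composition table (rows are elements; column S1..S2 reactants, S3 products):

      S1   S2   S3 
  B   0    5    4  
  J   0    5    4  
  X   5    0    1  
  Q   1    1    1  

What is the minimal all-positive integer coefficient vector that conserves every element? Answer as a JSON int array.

B: 1·0+4·5 = 20 | 5·4 = 20
J: 1·0+4·5 = 20 | 5·4 = 20
X: 1·5+4·0 = 5 | 5·1 = 5
Q: 1·1+4·1 = 5 | 5·1 = 5
gcd(1,4,5) = 1

Coefficients: [1, 4, 5]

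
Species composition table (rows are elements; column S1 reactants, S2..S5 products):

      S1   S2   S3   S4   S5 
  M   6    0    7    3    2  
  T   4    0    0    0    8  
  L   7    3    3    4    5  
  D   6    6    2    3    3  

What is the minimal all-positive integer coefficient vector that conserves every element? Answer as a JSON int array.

Coefficients: [6, 2, 3, 3, 3]

M: 6·6 = 36 | 2·0+3·7+3·3+3·2 = 36
T: 6·4 = 24 | 2·0+3·0+3·0+3·8 = 24
L: 6·7 = 42 | 2·3+3·3+3·4+3·5 = 42
D: 6·6 = 36 | 2·6+3·2+3·3+3·3 = 36
gcd(6,2,3,3,3) = 1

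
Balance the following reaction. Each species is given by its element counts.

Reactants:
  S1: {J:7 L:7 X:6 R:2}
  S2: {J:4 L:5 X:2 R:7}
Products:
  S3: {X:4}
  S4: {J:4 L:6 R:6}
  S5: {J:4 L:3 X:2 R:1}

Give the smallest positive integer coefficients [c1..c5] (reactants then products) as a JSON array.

Coefficients: [4, 4, 5, 5, 6]

J: 4·7+4·4 = 44 | 5·0+5·4+6·4 = 44
L: 4·7+4·5 = 48 | 5·0+5·6+6·3 = 48
X: 4·6+4·2 = 32 | 5·4+5·0+6·2 = 32
R: 4·2+4·7 = 36 | 5·0+5·6+6·1 = 36
gcd(4,4,5,5,6) = 1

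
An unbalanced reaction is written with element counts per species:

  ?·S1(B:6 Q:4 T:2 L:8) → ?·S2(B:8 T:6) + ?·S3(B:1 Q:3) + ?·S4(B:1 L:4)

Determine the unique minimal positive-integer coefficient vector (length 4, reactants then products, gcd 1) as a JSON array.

Coefficients: [3, 1, 4, 6]

B: 3·6 = 18 | 1·8+4·1+6·1 = 18
Q: 3·4 = 12 | 1·0+4·3+6·0 = 12
T: 3·2 = 6 | 1·6+4·0+6·0 = 6
L: 3·8 = 24 | 1·0+4·0+6·4 = 24
gcd(3,1,4,6) = 1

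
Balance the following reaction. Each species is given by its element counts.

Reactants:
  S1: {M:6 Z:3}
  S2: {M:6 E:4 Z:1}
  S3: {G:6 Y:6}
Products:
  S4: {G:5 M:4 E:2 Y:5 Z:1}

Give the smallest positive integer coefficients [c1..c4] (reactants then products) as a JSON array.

G: 1·0+3·0+5·6 = 30 | 6·5 = 30
M: 1·6+3·6+5·0 = 24 | 6·4 = 24
E: 1·0+3·4+5·0 = 12 | 6·2 = 12
Y: 1·0+3·0+5·6 = 30 | 6·5 = 30
Z: 1·3+3·1+5·0 = 6 | 6·1 = 6
gcd(1,3,5,6) = 1

Coefficients: [1, 3, 5, 6]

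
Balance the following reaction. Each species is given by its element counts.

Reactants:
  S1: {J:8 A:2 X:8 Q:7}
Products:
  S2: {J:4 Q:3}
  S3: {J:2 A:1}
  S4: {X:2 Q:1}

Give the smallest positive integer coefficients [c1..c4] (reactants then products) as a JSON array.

Coefficients: [1, 1, 2, 4]

J: 1·8 = 8 | 1·4+2·2+4·0 = 8
A: 1·2 = 2 | 1·0+2·1+4·0 = 2
X: 1·8 = 8 | 1·0+2·0+4·2 = 8
Q: 1·7 = 7 | 1·3+2·0+4·1 = 7
gcd(1,1,2,4) = 1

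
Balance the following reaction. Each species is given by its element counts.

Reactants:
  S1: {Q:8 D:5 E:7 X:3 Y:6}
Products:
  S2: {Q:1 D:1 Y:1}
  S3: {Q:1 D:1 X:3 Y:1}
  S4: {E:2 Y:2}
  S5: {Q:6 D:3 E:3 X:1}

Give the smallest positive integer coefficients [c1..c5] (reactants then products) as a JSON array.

Q: 3·8 = 24 | 4·1+2·1+6·0+3·6 = 24
D: 3·5 = 15 | 4·1+2·1+6·0+3·3 = 15
E: 3·7 = 21 | 4·0+2·0+6·2+3·3 = 21
X: 3·3 = 9 | 4·0+2·3+6·0+3·1 = 9
Y: 3·6 = 18 | 4·1+2·1+6·2+3·0 = 18
gcd(3,4,2,6,3) = 1

Coefficients: [3, 4, 2, 6, 3]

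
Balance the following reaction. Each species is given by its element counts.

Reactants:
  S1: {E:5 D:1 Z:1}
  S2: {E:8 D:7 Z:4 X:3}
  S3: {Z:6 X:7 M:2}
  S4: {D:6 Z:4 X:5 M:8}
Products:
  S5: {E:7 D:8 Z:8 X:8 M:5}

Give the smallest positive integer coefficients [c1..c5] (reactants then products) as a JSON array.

Coefficients: [2, 4, 3, 3, 6]

E: 2·5+4·8+3·0+3·0 = 42 | 6·7 = 42
D: 2·1+4·7+3·0+3·6 = 48 | 6·8 = 48
Z: 2·1+4·4+3·6+3·4 = 48 | 6·8 = 48
X: 2·0+4·3+3·7+3·5 = 48 | 6·8 = 48
M: 2·0+4·0+3·2+3·8 = 30 | 6·5 = 30
gcd(2,4,3,3,6) = 1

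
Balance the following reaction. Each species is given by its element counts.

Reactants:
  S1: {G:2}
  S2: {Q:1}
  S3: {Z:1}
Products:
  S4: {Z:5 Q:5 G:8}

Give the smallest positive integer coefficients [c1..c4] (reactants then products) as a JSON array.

Z: 4·0+5·0+5·1 = 5 | 1·5 = 5
Q: 4·0+5·1+5·0 = 5 | 1·5 = 5
G: 4·2+5·0+5·0 = 8 | 1·8 = 8
gcd(4,5,5,1) = 1

Coefficients: [4, 5, 5, 1]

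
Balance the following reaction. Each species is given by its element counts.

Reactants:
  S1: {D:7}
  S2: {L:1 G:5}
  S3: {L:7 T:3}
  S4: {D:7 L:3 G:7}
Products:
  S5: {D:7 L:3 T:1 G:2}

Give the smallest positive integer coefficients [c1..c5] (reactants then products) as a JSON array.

Coefficients: [5, 1, 2, 1, 6]

D: 5·7+1·0+2·0+1·7 = 42 | 6·7 = 42
L: 5·0+1·1+2·7+1·3 = 18 | 6·3 = 18
T: 5·0+1·0+2·3+1·0 = 6 | 6·1 = 6
G: 5·0+1·5+2·0+1·7 = 12 | 6·2 = 12
gcd(5,1,2,1,6) = 1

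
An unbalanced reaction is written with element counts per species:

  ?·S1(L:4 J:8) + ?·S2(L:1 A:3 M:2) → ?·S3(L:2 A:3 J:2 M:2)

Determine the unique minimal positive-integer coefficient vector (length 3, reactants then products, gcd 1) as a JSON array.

L: 1·4+4·1 = 8 | 4·2 = 8
A: 1·0+4·3 = 12 | 4·3 = 12
J: 1·8+4·0 = 8 | 4·2 = 8
M: 1·0+4·2 = 8 | 4·2 = 8
gcd(1,4,4) = 1

Coefficients: [1, 4, 4]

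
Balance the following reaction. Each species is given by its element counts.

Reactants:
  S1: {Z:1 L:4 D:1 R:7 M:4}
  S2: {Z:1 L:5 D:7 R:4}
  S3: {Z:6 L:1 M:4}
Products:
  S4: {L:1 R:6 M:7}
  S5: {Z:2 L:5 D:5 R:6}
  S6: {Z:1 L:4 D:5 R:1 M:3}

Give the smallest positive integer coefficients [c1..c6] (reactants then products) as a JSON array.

Z: 3·1+6·1+1·6 = 15 | 1·0+6·2+3·1 = 15
L: 3·4+6·5+1·1 = 43 | 1·1+6·5+3·4 = 43
D: 3·1+6·7+1·0 = 45 | 1·0+6·5+3·5 = 45
R: 3·7+6·4+1·0 = 45 | 1·6+6·6+3·1 = 45
M: 3·4+6·0+1·4 = 16 | 1·7+6·0+3·3 = 16
gcd(3,6,1,1,6,3) = 1

Coefficients: [3, 6, 1, 1, 6, 3]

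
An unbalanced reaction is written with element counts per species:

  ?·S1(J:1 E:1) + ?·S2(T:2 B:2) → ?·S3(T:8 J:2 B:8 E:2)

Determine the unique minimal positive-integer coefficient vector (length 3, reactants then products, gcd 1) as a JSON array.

Coefficients: [2, 4, 1]

T: 2·0+4·2 = 8 | 1·8 = 8
J: 2·1+4·0 = 2 | 1·2 = 2
B: 2·0+4·2 = 8 | 1·8 = 8
E: 2·1+4·0 = 2 | 1·2 = 2
gcd(2,4,1) = 1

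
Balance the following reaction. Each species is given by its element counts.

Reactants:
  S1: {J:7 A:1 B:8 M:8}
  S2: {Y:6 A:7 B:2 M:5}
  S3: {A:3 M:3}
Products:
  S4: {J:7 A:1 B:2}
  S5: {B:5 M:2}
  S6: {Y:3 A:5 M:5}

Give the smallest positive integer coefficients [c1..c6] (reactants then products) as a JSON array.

Y: 1·0+2·6+2·0 = 12 | 1·0+2·0+4·3 = 12
J: 1·7+2·0+2·0 = 7 | 1·7+2·0+4·0 = 7
A: 1·1+2·7+2·3 = 21 | 1·1+2·0+4·5 = 21
B: 1·8+2·2+2·0 = 12 | 1·2+2·5+4·0 = 12
M: 1·8+2·5+2·3 = 24 | 1·0+2·2+4·5 = 24
gcd(1,2,2,1,2,4) = 1

Coefficients: [1, 2, 2, 1, 2, 4]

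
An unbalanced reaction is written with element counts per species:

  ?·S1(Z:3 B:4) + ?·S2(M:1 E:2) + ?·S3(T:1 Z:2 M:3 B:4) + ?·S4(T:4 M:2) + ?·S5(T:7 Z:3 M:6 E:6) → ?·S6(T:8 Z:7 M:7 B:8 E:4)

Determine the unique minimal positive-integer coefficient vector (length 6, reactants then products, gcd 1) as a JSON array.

T: 3·0+1·0+1·1+2·4+1·7 = 16 | 2·8 = 16
Z: 3·3+1·0+1·2+2·0+1·3 = 14 | 2·7 = 14
M: 3·0+1·1+1·3+2·2+1·6 = 14 | 2·7 = 14
B: 3·4+1·0+1·4+2·0+1·0 = 16 | 2·8 = 16
E: 3·0+1·2+1·0+2·0+1·6 = 8 | 2·4 = 8
gcd(3,1,1,2,1,2) = 1

Coefficients: [3, 1, 1, 2, 1, 2]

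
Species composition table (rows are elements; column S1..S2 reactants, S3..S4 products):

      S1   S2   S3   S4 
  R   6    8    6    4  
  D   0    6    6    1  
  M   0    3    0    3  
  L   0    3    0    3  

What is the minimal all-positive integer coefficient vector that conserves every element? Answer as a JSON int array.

R: 1·6+6·8 = 54 | 5·6+6·4 = 54
D: 1·0+6·6 = 36 | 5·6+6·1 = 36
M: 1·0+6·3 = 18 | 5·0+6·3 = 18
L: 1·0+6·3 = 18 | 5·0+6·3 = 18
gcd(1,6,5,6) = 1

Coefficients: [1, 6, 5, 6]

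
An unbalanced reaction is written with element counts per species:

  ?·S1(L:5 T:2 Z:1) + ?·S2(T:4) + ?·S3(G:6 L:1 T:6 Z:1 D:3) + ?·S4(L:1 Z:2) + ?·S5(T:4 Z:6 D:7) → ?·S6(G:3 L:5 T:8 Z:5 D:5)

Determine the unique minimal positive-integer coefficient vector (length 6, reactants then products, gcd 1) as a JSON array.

Coefficients: [5, 2, 3, 2, 3, 6]

G: 5·0+2·0+3·6+2·0+3·0 = 18 | 6·3 = 18
L: 5·5+2·0+3·1+2·1+3·0 = 30 | 6·5 = 30
T: 5·2+2·4+3·6+2·0+3·4 = 48 | 6·8 = 48
Z: 5·1+2·0+3·1+2·2+3·6 = 30 | 6·5 = 30
D: 5·0+2·0+3·3+2·0+3·7 = 30 | 6·5 = 30
gcd(5,2,3,2,3,6) = 1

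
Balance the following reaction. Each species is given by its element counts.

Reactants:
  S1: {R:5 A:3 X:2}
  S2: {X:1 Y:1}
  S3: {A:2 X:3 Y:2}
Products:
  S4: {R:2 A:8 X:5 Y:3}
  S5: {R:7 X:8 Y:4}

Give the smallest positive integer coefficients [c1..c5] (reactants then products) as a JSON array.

R: 4·5+5·0+6·0 = 20 | 3·2+2·7 = 20
A: 4·3+5·0+6·2 = 24 | 3·8+2·0 = 24
X: 4·2+5·1+6·3 = 31 | 3·5+2·8 = 31
Y: 4·0+5·1+6·2 = 17 | 3·3+2·4 = 17
gcd(4,5,6,3,2) = 1

Coefficients: [4, 5, 6, 3, 2]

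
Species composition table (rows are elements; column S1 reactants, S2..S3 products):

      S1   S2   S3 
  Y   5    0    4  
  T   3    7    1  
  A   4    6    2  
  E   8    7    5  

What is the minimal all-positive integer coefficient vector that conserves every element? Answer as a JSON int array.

Y: 4·5 = 20 | 1·0+5·4 = 20
T: 4·3 = 12 | 1·7+5·1 = 12
A: 4·4 = 16 | 1·6+5·2 = 16
E: 4·8 = 32 | 1·7+5·5 = 32
gcd(4,1,5) = 1

Coefficients: [4, 1, 5]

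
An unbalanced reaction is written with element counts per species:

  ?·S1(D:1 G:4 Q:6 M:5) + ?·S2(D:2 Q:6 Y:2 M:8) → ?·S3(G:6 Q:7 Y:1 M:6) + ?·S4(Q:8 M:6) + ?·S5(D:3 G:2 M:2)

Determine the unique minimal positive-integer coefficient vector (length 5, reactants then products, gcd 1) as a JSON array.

Coefficients: [4, 1, 2, 2, 2]

D: 4·1+1·2 = 6 | 2·0+2·0+2·3 = 6
G: 4·4+1·0 = 16 | 2·6+2·0+2·2 = 16
Q: 4·6+1·6 = 30 | 2·7+2·8+2·0 = 30
Y: 4·0+1·2 = 2 | 2·1+2·0+2·0 = 2
M: 4·5+1·8 = 28 | 2·6+2·6+2·2 = 28
gcd(4,1,2,2,2) = 1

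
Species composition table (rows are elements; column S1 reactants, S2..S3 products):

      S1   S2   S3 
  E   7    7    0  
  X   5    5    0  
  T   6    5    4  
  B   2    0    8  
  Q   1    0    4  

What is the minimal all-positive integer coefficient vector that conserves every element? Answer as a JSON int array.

Coefficients: [4, 4, 1]

E: 4·7 = 28 | 4·7+1·0 = 28
X: 4·5 = 20 | 4·5+1·0 = 20
T: 4·6 = 24 | 4·5+1·4 = 24
B: 4·2 = 8 | 4·0+1·8 = 8
Q: 4·1 = 4 | 4·0+1·4 = 4
gcd(4,4,1) = 1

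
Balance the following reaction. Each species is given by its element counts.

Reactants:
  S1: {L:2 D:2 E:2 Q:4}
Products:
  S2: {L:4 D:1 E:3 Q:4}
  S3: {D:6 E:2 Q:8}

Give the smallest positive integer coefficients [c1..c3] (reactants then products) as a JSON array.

L: 4·2 = 8 | 2·4+1·0 = 8
D: 4·2 = 8 | 2·1+1·6 = 8
E: 4·2 = 8 | 2·3+1·2 = 8
Q: 4·4 = 16 | 2·4+1·8 = 16
gcd(4,2,1) = 1

Coefficients: [4, 2, 1]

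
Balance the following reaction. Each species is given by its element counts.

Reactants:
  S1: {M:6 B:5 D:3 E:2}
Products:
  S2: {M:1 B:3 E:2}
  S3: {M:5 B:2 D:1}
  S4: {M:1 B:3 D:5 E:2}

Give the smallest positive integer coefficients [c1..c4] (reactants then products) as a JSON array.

Coefficients: [5, 3, 5, 2]

M: 5·6 = 30 | 3·1+5·5+2·1 = 30
B: 5·5 = 25 | 3·3+5·2+2·3 = 25
D: 5·3 = 15 | 3·0+5·1+2·5 = 15
E: 5·2 = 10 | 3·2+5·0+2·2 = 10
gcd(5,3,5,2) = 1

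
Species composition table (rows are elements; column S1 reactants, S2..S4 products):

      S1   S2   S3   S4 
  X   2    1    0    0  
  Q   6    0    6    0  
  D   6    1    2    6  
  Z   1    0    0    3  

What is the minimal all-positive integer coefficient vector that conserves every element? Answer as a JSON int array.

X: 3·2 = 6 | 6·1+3·0+1·0 = 6
Q: 3·6 = 18 | 6·0+3·6+1·0 = 18
D: 3·6 = 18 | 6·1+3·2+1·6 = 18
Z: 3·1 = 3 | 6·0+3·0+1·3 = 3
gcd(3,6,3,1) = 1

Coefficients: [3, 6, 3, 1]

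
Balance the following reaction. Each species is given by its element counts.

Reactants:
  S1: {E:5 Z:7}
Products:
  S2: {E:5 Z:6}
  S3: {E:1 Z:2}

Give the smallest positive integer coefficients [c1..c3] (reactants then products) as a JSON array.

Coefficients: [4, 3, 5]

E: 4·5 = 20 | 3·5+5·1 = 20
Z: 4·7 = 28 | 3·6+5·2 = 28
gcd(4,3,5) = 1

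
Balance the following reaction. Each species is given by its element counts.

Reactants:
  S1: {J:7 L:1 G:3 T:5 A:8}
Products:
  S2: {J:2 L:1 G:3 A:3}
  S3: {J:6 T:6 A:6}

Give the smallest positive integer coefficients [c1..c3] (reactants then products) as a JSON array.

Coefficients: [6, 6, 5]

J: 6·7 = 42 | 6·2+5·6 = 42
L: 6·1 = 6 | 6·1+5·0 = 6
G: 6·3 = 18 | 6·3+5·0 = 18
T: 6·5 = 30 | 6·0+5·6 = 30
A: 6·8 = 48 | 6·3+5·6 = 48
gcd(6,6,5) = 1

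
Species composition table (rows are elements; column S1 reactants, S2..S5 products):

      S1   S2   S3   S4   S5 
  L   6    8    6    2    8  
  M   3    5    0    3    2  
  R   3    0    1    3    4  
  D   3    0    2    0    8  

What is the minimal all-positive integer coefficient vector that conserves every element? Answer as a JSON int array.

Coefficients: [6, 1, 1, 3, 2]

L: 6·6 = 36 | 1·8+1·6+3·2+2·8 = 36
M: 6·3 = 18 | 1·5+1·0+3·3+2·2 = 18
R: 6·3 = 18 | 1·0+1·1+3·3+2·4 = 18
D: 6·3 = 18 | 1·0+1·2+3·0+2·8 = 18
gcd(6,1,1,3,2) = 1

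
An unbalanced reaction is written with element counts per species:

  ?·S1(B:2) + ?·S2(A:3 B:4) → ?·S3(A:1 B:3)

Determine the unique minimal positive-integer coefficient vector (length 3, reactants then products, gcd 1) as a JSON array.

A: 5·0+2·3 = 6 | 6·1 = 6
B: 5·2+2·4 = 18 | 6·3 = 18
gcd(5,2,6) = 1

Coefficients: [5, 2, 6]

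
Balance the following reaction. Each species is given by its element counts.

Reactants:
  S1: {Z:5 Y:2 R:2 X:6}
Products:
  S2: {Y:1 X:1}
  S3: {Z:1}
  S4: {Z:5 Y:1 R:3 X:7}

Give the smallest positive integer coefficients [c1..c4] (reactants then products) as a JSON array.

Z: 3·5 = 15 | 4·0+5·1+2·5 = 15
Y: 3·2 = 6 | 4·1+5·0+2·1 = 6
R: 3·2 = 6 | 4·0+5·0+2·3 = 6
X: 3·6 = 18 | 4·1+5·0+2·7 = 18
gcd(3,4,5,2) = 1

Coefficients: [3, 4, 5, 2]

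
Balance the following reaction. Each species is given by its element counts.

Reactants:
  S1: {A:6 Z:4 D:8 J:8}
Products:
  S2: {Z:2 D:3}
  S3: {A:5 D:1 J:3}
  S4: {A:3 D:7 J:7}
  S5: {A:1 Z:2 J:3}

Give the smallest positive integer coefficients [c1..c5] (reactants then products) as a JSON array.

Coefficients: [4, 5, 3, 2, 3]

A: 4·6 = 24 | 5·0+3·5+2·3+3·1 = 24
Z: 4·4 = 16 | 5·2+3·0+2·0+3·2 = 16
D: 4·8 = 32 | 5·3+3·1+2·7+3·0 = 32
J: 4·8 = 32 | 5·0+3·3+2·7+3·3 = 32
gcd(4,5,3,2,3) = 1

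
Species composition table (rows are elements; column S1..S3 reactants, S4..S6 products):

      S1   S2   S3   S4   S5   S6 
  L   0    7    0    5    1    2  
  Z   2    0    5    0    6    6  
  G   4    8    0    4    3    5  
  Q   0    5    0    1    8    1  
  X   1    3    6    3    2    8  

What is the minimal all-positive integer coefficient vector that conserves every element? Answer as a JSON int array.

L: 3·0+3·7+6·0 = 21 | 2·5+1·1+5·2 = 21
Z: 3·2+3·0+6·5 = 36 | 2·0+1·6+5·6 = 36
G: 3·4+3·8+6·0 = 36 | 2·4+1·3+5·5 = 36
Q: 3·0+3·5+6·0 = 15 | 2·1+1·8+5·1 = 15
X: 3·1+3·3+6·6 = 48 | 2·3+1·2+5·8 = 48
gcd(3,3,6,2,1,5) = 1

Coefficients: [3, 3, 6, 2, 1, 5]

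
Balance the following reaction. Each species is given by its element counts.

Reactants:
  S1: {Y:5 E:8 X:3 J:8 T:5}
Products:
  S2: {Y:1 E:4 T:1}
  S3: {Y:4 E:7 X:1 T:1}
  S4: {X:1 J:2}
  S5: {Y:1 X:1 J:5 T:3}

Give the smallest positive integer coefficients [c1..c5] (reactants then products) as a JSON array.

Y: 5·5 = 25 | 3·1+4·4+5·0+6·1 = 25
E: 5·8 = 40 | 3·4+4·7+5·0+6·0 = 40
X: 5·3 = 15 | 3·0+4·1+5·1+6·1 = 15
J: 5·8 = 40 | 3·0+4·0+5·2+6·5 = 40
T: 5·5 = 25 | 3·1+4·1+5·0+6·3 = 25
gcd(5,3,4,5,6) = 1

Coefficients: [5, 3, 4, 5, 6]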